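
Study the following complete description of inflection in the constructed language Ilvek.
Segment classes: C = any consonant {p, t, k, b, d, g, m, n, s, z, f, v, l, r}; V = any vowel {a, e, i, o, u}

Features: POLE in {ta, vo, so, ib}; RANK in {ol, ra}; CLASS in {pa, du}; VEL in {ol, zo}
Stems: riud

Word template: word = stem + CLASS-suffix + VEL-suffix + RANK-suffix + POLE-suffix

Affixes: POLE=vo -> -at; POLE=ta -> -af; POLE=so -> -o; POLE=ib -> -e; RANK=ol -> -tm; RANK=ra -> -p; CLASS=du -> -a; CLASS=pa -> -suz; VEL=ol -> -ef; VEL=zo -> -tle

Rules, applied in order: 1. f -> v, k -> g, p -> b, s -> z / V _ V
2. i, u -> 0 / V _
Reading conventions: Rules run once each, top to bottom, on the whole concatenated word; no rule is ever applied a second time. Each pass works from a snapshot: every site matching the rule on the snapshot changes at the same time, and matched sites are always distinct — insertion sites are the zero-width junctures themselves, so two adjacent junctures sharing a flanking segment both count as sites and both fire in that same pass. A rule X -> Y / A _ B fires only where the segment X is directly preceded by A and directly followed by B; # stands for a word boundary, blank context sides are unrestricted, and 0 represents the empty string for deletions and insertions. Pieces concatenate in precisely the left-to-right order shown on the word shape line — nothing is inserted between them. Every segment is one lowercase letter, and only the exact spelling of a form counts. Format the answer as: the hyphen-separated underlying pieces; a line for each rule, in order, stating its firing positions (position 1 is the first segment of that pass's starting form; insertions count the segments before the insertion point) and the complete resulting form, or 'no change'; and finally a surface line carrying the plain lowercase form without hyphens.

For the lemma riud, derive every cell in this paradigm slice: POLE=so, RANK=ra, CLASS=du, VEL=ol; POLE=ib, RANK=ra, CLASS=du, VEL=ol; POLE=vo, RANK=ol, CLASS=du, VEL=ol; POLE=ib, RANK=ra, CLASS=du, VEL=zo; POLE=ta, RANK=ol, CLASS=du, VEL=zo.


cell POLE=so, RANK=ra, CLASS=du, VEL=ol:
underlying: riud-a-ef-p-o
1. f -> v, k -> g, p -> b, s -> z / V _ V: no change
2. i, u -> 0 / V _: fires at position(s) 3: ridaefpo
surface: ridaefpo

cell POLE=ib, RANK=ra, CLASS=du, VEL=ol:
underlying: riud-a-ef-p-e
1. f -> v, k -> g, p -> b, s -> z / V _ V: no change
2. i, u -> 0 / V _: fires at position(s) 3: ridaefpe
surface: ridaefpe

cell POLE=vo, RANK=ol, CLASS=du, VEL=ol:
underlying: riud-a-ef-tm-at
1. f -> v, k -> g, p -> b, s -> z / V _ V: no change
2. i, u -> 0 / V _: fires at position(s) 3: ridaeftmat
surface: ridaeftmat

cell POLE=ib, RANK=ra, CLASS=du, VEL=zo:
underlying: riud-a-tle-p-e
1. f -> v, k -> g, p -> b, s -> z / V _ V: fires at position(s) 9: riudatlebe
2. i, u -> 0 / V _: fires at position(s) 3: ridatlebe
surface: ridatlebe

cell POLE=ta, RANK=ol, CLASS=du, VEL=zo:
underlying: riud-a-tle-tm-af
1. f -> v, k -> g, p -> b, s -> z / V _ V: no change
2. i, u -> 0 / V _: fires at position(s) 3: ridatletmaf
surface: ridatletmaf


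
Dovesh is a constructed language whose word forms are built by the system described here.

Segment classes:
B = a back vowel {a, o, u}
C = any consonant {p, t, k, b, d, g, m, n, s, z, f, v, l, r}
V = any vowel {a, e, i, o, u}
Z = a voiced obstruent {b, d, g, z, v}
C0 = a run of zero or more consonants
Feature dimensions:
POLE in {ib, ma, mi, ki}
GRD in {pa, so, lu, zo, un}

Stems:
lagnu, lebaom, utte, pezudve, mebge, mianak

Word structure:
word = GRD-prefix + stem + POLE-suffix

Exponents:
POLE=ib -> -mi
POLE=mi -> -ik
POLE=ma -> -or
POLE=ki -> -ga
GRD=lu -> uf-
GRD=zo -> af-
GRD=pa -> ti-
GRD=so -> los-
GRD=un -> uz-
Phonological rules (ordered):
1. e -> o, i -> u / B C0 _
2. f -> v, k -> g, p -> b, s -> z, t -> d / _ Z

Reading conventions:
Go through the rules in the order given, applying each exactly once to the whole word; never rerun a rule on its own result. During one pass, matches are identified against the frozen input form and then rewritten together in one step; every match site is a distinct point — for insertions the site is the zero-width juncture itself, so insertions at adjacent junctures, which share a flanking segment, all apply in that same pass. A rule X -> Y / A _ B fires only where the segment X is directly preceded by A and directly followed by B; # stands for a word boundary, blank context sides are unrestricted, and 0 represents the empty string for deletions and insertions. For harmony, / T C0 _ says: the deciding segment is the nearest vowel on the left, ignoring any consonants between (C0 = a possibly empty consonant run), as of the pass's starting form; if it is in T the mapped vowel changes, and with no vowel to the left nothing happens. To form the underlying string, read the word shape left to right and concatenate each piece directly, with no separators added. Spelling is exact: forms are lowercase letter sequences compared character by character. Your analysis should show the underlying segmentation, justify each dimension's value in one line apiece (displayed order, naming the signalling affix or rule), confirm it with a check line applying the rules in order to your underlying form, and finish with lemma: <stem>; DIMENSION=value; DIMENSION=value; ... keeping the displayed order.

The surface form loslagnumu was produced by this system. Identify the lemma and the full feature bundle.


underlying: los-lagnu-mi
POLE=ib - signalled by the affix -mi
GRD=so - signalled by the affix los-
check: loslagnumi -> loslagnumu -> loslagnumu
lemma: lagnu; POLE=ib; GRD=so


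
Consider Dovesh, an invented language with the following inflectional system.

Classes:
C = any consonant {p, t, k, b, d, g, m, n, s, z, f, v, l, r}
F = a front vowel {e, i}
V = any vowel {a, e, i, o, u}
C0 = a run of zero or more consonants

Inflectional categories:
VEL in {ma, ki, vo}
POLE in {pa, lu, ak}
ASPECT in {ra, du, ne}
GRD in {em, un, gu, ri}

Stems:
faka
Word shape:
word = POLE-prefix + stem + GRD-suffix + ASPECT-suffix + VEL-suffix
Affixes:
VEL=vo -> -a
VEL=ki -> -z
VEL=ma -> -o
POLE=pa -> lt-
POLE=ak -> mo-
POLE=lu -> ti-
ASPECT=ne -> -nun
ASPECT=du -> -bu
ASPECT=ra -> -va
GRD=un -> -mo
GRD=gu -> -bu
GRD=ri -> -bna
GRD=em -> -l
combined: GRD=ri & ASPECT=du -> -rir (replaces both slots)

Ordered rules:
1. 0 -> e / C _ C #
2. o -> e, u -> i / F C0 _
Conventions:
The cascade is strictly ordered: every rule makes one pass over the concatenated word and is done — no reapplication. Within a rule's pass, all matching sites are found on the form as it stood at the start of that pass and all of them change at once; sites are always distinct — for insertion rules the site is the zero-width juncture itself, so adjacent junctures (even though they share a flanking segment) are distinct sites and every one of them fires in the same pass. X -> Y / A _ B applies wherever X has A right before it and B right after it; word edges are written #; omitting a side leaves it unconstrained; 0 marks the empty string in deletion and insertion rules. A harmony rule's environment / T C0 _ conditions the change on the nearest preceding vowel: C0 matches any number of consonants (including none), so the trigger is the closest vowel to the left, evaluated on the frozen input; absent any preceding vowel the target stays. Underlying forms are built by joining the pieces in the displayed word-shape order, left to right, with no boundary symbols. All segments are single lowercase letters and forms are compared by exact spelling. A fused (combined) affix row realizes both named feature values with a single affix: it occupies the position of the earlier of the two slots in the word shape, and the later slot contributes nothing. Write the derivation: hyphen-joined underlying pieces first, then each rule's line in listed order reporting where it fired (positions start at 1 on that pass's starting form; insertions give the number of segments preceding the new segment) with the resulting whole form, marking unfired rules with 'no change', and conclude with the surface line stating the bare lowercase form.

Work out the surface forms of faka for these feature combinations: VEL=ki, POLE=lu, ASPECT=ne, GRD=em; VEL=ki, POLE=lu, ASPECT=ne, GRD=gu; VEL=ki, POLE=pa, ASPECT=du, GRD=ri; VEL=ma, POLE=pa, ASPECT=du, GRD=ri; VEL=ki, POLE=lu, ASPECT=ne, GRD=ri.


cell VEL=ki, POLE=lu, ASPECT=ne, GRD=em:
underlying: ti-faka-l-nun-z
1. 0 -> e / C _ C #: inserts after position(s) 10: tifakalnunez
2. o -> e, u -> i / F C0 _: no change
surface: tifakalnunez

cell VEL=ki, POLE=lu, ASPECT=ne, GRD=gu:
underlying: ti-faka-bu-nun-z
1. 0 -> e / C _ C #: inserts after position(s) 11: tifakabununez
2. o -> e, u -> i / F C0 _: no change
surface: tifakabununez

cell VEL=ki, POLE=pa, ASPECT=du, GRD=ri:
underlying: lt-faka-rir-z
1. 0 -> e / C _ C #: inserts after position(s) 9: ltfakarirez
2. o -> e, u -> i / F C0 _: no change
surface: ltfakarirez

cell VEL=ma, POLE=pa, ASPECT=du, GRD=ri:
underlying: lt-faka-rir-o
1. 0 -> e / C _ C #: no change
2. o -> e, u -> i / F C0 _: fires at position(s) 10: ltfakarire
surface: ltfakarire

cell VEL=ki, POLE=lu, ASPECT=ne, GRD=ri:
underlying: ti-faka-bna-nun-z
1. 0 -> e / C _ C #: inserts after position(s) 12: tifakabnanunez
2. o -> e, u -> i / F C0 _: no change
surface: tifakabnanunez


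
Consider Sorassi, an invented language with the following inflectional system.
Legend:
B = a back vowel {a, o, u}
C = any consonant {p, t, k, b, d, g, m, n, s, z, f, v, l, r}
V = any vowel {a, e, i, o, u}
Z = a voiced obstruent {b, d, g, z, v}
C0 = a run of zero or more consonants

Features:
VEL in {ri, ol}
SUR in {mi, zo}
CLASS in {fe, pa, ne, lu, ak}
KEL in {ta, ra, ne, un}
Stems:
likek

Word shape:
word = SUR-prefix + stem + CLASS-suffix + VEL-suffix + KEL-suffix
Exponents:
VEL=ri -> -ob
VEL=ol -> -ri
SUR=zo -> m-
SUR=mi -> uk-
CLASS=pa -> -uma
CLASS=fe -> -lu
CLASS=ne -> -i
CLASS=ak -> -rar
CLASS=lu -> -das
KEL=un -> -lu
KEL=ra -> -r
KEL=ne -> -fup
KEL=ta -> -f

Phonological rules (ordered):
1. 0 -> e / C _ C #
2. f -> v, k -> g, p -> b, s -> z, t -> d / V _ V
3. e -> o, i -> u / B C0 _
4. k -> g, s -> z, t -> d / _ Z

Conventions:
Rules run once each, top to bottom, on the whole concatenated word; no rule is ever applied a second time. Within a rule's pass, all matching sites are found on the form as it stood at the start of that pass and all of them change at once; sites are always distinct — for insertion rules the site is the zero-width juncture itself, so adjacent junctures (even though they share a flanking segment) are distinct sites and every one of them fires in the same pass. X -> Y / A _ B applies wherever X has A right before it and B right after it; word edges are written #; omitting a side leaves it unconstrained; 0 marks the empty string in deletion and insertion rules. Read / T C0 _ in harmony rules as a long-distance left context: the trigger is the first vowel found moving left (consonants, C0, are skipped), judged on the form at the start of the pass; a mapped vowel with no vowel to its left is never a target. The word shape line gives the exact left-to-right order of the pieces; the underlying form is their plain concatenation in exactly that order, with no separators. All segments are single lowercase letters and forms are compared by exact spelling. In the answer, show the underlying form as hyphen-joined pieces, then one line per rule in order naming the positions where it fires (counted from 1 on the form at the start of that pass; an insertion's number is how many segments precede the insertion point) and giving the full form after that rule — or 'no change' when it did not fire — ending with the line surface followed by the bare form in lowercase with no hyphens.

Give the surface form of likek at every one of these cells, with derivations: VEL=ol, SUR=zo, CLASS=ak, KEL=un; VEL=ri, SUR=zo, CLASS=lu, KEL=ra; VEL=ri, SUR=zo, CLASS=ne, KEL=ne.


cell VEL=ol, SUR=zo, CLASS=ak, KEL=un:
underlying: m-likek-rar-ri-lu
1. 0 -> e / C _ C #: no change
2. f -> v, k -> g, p -> b, s -> z, t -> d / V _ V: fires at position(s) 4: mligekrarrilu
3. e -> o, i -> u / B C0 _: fires at position(s) 11: mligekrarrulu
4. k -> g, s -> z, t -> d / _ Z: no change
surface: mligekrarrulu

cell VEL=ri, SUR=zo, CLASS=lu, KEL=ra:
underlying: m-likek-das-ob-r
1. 0 -> e / C _ C #: inserts after position(s) 11: mlikekdasober
2. f -> v, k -> g, p -> b, s -> z, t -> d / V _ V: fires at position(s) 4, 9: mligekdazober
3. e -> o, i -> u / B C0 _: fires at position(s) 12: mligekdazobor
4. k -> g, s -> z, t -> d / _ Z: fires at position(s) 6: mligegdazobor
surface: mligegdazobor

cell VEL=ri, SUR=zo, CLASS=ne, KEL=ne:
underlying: m-likek-i-ob-fup
1. 0 -> e / C _ C #: no change
2. f -> v, k -> g, p -> b, s -> z, t -> d / V _ V: fires at position(s) 4, 6: mligegiobfup
3. e -> o, i -> u / B C0 _: no change
4. k -> g, s -> z, t -> d / _ Z: no change
surface: mligegiobfup


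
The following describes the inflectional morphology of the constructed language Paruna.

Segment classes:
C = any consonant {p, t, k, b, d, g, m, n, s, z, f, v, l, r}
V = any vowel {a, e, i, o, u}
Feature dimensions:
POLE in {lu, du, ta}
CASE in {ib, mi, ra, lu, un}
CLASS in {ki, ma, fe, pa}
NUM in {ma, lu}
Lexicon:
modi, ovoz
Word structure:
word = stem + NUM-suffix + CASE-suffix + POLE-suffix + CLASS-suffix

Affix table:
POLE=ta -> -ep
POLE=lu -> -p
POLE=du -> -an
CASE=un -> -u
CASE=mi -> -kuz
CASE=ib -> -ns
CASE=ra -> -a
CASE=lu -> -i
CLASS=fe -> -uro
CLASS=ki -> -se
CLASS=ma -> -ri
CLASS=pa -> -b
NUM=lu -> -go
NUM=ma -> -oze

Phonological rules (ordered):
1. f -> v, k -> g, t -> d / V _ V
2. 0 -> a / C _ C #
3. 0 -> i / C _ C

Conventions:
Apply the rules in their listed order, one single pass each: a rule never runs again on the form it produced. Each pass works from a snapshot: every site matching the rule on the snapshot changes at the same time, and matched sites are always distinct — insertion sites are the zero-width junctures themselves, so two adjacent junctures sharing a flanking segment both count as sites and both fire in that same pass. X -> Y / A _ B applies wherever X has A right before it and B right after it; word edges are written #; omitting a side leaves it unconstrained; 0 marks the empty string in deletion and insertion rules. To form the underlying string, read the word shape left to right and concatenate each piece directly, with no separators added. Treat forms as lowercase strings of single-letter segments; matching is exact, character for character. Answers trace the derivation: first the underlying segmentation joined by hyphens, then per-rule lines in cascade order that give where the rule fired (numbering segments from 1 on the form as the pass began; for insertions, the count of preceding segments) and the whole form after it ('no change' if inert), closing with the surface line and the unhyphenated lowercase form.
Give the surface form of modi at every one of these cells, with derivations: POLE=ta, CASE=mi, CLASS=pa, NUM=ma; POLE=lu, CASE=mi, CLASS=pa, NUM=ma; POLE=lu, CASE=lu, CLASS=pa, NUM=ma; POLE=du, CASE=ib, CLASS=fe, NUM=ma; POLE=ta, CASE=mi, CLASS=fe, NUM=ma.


cell POLE=ta, CASE=mi, CLASS=pa, NUM=ma:
underlying: modi-oze-kuz-ep-b
1. f -> v, k -> g, t -> d / V _ V: fires at position(s) 8: modiozeguzepb
2. 0 -> a / C _ C #: inserts after position(s) 12: modiozeguzepab
3. 0 -> i / C _ C: no change
surface: modiozeguzepab

cell POLE=lu, CASE=mi, CLASS=pa, NUM=ma:
underlying: modi-oze-kuz-p-b
1. f -> v, k -> g, t -> d / V _ V: fires at position(s) 8: modiozeguzpb
2. 0 -> a / C _ C #: inserts after position(s) 11: modiozeguzpab
3. 0 -> i / C _ C: inserts after position(s) 10: modiozeguzipab
surface: modiozeguzipab

cell POLE=lu, CASE=lu, CLASS=pa, NUM=ma:
underlying: modi-oze-i-p-b
1. f -> v, k -> g, t -> d / V _ V: no change
2. 0 -> a / C _ C #: inserts after position(s) 9: modiozeipab
3. 0 -> i / C _ C: no change
surface: modiozeipab

cell POLE=du, CASE=ib, CLASS=fe, NUM=ma:
underlying: modi-oze-ns-an-uro
1. f -> v, k -> g, t -> d / V _ V: no change
2. 0 -> a / C _ C #: no change
3. 0 -> i / C _ C: inserts after position(s) 8: modiozenisanuro
surface: modiozenisanuro

cell POLE=ta, CASE=mi, CLASS=fe, NUM=ma:
underlying: modi-oze-kuz-ep-uro
1. f -> v, k -> g, t -> d / V _ V: fires at position(s) 8: modiozeguzepuro
2. 0 -> a / C _ C #: no change
3. 0 -> i / C _ C: no change
surface: modiozeguzepuro


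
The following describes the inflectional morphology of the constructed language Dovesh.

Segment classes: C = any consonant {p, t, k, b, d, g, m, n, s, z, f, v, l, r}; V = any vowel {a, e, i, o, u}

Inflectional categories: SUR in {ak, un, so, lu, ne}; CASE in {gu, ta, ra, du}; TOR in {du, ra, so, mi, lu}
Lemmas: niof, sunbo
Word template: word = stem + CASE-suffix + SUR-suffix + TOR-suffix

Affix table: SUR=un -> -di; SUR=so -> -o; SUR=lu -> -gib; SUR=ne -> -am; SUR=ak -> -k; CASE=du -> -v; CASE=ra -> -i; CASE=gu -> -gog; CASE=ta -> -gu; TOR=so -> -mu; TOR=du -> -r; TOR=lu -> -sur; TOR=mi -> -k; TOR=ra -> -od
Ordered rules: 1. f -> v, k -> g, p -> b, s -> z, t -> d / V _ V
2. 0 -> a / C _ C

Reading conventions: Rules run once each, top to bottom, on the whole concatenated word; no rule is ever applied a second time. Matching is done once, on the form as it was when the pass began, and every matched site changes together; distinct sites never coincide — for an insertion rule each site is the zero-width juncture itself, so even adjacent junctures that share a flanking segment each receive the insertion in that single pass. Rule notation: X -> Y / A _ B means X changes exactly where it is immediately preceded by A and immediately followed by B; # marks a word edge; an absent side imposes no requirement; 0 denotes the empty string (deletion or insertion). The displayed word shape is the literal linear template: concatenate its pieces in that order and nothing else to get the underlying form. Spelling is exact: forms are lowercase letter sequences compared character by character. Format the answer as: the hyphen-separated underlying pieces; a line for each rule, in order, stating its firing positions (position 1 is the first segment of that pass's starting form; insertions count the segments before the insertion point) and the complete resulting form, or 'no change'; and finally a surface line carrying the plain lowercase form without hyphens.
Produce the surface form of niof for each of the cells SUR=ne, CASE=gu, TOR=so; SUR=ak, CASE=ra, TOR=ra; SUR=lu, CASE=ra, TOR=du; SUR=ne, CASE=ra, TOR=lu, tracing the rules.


cell SUR=ne, CASE=gu, TOR=so:
underlying: niof-gog-am-mu
1. f -> v, k -> g, p -> b, s -> z, t -> d / V _ V: no change
2. 0 -> a / C _ C: inserts after position(s) 4, 9: niofagogamamu
surface: niofagogamamu

cell SUR=ak, CASE=ra, TOR=ra:
underlying: niof-i-k-od
1. f -> v, k -> g, p -> b, s -> z, t -> d / V _ V: fires at position(s) 4, 6: niovigod
2. 0 -> a / C _ C: no change
surface: niovigod

cell SUR=lu, CASE=ra, TOR=du:
underlying: niof-i-gib-r
1. f -> v, k -> g, p -> b, s -> z, t -> d / V _ V: fires at position(s) 4: niovigibr
2. 0 -> a / C _ C: inserts after position(s) 8: niovigibar
surface: niovigibar

cell SUR=ne, CASE=ra, TOR=lu:
underlying: niof-i-am-sur
1. f -> v, k -> g, p -> b, s -> z, t -> d / V _ V: fires at position(s) 4: nioviamsur
2. 0 -> a / C _ C: inserts after position(s) 7: nioviamasur
surface: nioviamasur


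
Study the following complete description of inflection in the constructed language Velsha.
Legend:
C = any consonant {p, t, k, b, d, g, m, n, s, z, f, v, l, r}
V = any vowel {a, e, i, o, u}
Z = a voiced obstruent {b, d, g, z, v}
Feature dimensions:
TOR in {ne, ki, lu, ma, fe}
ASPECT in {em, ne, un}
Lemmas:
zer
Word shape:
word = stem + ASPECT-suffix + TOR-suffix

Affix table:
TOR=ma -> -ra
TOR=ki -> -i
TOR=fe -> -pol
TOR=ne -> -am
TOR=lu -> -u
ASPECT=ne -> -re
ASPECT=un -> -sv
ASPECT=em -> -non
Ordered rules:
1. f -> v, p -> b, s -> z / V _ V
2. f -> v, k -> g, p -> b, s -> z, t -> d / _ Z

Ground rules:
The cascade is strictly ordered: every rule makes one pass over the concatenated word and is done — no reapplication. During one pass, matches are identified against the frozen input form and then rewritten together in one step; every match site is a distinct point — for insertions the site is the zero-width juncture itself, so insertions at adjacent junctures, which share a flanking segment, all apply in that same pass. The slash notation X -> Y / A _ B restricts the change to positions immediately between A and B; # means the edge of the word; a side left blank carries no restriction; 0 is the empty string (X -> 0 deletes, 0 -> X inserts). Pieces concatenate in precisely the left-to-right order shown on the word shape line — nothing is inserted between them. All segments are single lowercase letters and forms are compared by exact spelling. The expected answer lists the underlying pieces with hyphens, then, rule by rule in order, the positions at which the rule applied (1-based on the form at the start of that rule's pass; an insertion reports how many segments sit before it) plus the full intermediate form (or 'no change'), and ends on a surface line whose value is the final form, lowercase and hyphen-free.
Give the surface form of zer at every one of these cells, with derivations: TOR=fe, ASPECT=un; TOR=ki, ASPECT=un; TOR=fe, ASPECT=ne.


cell TOR=fe, ASPECT=un:
underlying: zer-sv-pol
1. f -> v, p -> b, s -> z / V _ V: no change
2. f -> v, k -> g, p -> b, s -> z, t -> d / _ Z: fires at position(s) 4: zerzvpol
surface: zerzvpol

cell TOR=ki, ASPECT=un:
underlying: zer-sv-i
1. f -> v, p -> b, s -> z / V _ V: no change
2. f -> v, k -> g, p -> b, s -> z, t -> d / _ Z: fires at position(s) 4: zerzvi
surface: zerzvi

cell TOR=fe, ASPECT=ne:
underlying: zer-re-pol
1. f -> v, p -> b, s -> z / V _ V: fires at position(s) 6: zerrebol
2. f -> v, k -> g, p -> b, s -> z, t -> d / _ Z: no change
surface: zerrebol


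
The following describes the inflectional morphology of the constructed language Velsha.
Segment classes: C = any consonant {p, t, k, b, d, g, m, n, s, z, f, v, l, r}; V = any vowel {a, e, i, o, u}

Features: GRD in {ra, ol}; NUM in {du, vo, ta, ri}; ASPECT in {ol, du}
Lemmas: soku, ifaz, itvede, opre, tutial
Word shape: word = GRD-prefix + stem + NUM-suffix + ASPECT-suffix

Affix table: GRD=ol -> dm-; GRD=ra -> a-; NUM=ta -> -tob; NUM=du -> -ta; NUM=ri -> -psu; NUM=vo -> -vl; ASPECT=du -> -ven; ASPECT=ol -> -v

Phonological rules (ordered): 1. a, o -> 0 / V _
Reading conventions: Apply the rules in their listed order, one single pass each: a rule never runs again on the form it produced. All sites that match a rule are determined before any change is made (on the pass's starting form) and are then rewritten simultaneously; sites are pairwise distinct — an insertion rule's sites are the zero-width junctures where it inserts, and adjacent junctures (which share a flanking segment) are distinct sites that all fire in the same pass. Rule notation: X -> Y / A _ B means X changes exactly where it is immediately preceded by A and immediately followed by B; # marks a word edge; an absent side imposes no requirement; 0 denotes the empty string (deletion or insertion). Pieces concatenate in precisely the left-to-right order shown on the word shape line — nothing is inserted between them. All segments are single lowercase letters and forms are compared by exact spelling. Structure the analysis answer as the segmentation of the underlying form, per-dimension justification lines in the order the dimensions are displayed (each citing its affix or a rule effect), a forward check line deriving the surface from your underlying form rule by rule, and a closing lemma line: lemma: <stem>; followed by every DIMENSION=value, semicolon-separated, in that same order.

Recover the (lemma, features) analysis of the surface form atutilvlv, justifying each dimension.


underlying: a-tutial-vl-v
GRD=ra - signalled by the affix a-
NUM=vo - signalled by the affix -vl
ASPECT=ol - signalled by the affix -v
check: atutialvlv -> atutilvlv
lemma: tutial; GRD=ra; NUM=vo; ASPECT=ol


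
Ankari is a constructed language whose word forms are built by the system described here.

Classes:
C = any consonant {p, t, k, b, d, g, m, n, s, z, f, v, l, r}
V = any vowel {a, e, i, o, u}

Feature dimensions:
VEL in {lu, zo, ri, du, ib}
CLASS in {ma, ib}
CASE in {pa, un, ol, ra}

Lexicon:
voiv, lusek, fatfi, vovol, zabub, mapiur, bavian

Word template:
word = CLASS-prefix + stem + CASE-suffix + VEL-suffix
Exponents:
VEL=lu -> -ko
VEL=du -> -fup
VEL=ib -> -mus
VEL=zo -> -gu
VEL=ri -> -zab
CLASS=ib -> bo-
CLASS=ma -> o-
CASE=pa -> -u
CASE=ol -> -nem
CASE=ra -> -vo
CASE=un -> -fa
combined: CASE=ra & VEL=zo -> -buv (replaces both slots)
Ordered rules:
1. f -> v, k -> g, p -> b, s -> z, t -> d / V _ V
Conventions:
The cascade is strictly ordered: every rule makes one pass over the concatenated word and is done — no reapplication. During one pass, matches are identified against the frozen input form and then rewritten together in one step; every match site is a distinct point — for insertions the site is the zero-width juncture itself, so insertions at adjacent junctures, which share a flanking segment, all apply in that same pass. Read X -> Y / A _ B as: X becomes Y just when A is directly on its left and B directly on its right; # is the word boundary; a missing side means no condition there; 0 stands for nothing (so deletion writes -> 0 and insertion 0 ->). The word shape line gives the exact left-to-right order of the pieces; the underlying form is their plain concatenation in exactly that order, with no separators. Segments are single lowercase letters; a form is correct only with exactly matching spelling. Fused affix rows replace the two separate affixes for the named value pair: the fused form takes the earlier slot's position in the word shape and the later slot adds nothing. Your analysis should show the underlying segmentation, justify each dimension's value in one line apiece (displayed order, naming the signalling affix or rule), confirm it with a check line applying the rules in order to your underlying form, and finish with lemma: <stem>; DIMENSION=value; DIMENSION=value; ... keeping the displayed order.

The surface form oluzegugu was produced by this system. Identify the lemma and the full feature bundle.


underlying: o-lusek-u-gu
VEL=zo - signalled by the affix -gu
CLASS=ma - signalled by the affix o-
CASE=pa - signalled by the affix -u
check: olusekugu -> oluzegugu
lemma: lusek; VEL=zo; CLASS=ma; CASE=pa


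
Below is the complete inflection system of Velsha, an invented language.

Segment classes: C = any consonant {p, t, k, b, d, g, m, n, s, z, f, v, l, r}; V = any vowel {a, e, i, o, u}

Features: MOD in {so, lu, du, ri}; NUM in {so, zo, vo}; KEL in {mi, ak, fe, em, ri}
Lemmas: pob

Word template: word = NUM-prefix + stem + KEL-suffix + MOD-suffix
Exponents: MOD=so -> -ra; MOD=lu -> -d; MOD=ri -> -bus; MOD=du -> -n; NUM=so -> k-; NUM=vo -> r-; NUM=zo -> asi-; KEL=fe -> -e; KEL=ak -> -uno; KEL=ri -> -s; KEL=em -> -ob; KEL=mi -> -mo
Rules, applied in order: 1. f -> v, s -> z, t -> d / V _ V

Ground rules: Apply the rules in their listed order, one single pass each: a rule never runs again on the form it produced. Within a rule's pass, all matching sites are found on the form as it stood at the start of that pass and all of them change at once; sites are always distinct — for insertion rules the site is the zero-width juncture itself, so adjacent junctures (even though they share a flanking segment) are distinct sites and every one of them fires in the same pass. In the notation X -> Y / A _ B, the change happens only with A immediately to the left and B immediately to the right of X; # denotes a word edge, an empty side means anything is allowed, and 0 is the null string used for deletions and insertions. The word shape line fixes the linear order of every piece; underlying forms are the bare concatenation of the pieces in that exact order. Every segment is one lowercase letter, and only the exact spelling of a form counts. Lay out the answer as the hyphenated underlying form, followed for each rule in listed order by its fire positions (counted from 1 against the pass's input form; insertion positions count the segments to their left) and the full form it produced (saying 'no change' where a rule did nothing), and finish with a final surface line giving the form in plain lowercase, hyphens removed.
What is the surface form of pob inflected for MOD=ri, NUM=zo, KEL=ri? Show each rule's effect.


underlying: asi-pob-s-bus
1. f -> v, s -> z, t -> d / V _ V: fires at position(s) 2: azipobsbus
surface: azipobsbus


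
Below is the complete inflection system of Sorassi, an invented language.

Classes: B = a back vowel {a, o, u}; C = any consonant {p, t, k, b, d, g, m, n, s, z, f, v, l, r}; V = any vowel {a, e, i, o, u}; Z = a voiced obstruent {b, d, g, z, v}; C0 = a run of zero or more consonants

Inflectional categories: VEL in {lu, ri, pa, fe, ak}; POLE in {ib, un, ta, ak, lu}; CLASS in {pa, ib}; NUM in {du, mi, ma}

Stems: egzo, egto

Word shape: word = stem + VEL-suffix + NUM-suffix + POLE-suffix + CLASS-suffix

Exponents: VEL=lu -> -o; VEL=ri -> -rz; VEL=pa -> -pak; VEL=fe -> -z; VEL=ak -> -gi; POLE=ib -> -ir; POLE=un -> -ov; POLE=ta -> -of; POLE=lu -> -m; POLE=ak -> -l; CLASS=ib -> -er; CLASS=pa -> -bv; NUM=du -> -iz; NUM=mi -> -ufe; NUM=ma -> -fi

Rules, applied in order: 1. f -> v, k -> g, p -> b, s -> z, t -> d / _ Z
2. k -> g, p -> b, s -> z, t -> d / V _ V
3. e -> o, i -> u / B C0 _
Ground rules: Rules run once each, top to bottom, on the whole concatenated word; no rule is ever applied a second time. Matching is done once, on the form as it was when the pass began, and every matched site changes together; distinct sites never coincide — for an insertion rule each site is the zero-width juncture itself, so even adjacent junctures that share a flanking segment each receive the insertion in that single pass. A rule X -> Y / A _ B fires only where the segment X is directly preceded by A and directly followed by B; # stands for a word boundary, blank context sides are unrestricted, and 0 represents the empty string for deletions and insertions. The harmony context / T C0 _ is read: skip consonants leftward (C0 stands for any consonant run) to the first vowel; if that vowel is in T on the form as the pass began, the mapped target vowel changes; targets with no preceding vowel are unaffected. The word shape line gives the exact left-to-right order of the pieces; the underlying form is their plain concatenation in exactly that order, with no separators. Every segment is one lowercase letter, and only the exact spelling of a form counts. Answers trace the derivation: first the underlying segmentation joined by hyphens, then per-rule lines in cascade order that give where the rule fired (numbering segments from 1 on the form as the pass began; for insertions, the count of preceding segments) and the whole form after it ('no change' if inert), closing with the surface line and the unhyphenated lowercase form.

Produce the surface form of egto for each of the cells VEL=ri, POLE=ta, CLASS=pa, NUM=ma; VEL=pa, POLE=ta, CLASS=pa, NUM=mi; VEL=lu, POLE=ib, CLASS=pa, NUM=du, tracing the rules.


cell VEL=ri, POLE=ta, CLASS=pa, NUM=ma:
underlying: egto-rz-fi-of-bv
1. f -> v, k -> g, p -> b, s -> z, t -> d / _ Z: fires at position(s) 10: egtorzfiovbv
2. k -> g, p -> b, s -> z, t -> d / V _ V: no change
3. e -> o, i -> u / B C0 _: fires at position(s) 8: egtorzfuovbv
surface: egtorzfuovbv

cell VEL=pa, POLE=ta, CLASS=pa, NUM=mi:
underlying: egto-pak-ufe-of-bv
1. f -> v, k -> g, p -> b, s -> z, t -> d / _ Z: fires at position(s) 12: egtopakufeovbv
2. k -> g, p -> b, s -> z, t -> d / V _ V: fires at position(s) 5, 7: egtobagufeovbv
3. e -> o, i -> u / B C0 _: fires at position(s) 10: egtobagufoovbv
surface: egtobagufoovbv

cell VEL=lu, POLE=ib, CLASS=pa, NUM=du:
underlying: egto-o-iz-ir-bv
1. f -> v, k -> g, p -> b, s -> z, t -> d / _ Z: no change
2. k -> g, p -> b, s -> z, t -> d / V _ V: no change
3. e -> o, i -> u / B C0 _: fires at position(s) 6: egtoouzirbv
surface: egtoouzirbv


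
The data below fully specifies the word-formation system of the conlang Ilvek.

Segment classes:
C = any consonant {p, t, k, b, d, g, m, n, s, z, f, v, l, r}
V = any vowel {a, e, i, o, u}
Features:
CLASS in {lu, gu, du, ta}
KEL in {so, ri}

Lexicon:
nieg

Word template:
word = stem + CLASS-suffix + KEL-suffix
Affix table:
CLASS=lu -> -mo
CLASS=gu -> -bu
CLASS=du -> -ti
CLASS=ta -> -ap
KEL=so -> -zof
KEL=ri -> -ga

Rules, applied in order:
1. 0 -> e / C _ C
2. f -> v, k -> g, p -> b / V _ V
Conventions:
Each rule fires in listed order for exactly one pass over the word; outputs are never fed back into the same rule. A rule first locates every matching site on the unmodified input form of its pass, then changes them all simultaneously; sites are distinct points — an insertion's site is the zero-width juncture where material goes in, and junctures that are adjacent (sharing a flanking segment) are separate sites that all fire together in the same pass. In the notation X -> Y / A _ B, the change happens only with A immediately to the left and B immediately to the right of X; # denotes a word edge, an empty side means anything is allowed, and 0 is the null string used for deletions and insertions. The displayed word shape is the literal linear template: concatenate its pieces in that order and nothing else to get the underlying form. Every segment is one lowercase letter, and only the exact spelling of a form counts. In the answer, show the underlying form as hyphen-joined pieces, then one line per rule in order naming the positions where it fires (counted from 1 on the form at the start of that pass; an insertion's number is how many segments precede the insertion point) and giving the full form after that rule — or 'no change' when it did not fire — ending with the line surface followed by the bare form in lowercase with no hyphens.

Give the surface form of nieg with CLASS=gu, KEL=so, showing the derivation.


underlying: nieg-bu-zof
1. 0 -> e / C _ C: inserts after position(s) 4: niegebuzof
2. f -> v, k -> g, p -> b / V _ V: no change
surface: niegebuzof


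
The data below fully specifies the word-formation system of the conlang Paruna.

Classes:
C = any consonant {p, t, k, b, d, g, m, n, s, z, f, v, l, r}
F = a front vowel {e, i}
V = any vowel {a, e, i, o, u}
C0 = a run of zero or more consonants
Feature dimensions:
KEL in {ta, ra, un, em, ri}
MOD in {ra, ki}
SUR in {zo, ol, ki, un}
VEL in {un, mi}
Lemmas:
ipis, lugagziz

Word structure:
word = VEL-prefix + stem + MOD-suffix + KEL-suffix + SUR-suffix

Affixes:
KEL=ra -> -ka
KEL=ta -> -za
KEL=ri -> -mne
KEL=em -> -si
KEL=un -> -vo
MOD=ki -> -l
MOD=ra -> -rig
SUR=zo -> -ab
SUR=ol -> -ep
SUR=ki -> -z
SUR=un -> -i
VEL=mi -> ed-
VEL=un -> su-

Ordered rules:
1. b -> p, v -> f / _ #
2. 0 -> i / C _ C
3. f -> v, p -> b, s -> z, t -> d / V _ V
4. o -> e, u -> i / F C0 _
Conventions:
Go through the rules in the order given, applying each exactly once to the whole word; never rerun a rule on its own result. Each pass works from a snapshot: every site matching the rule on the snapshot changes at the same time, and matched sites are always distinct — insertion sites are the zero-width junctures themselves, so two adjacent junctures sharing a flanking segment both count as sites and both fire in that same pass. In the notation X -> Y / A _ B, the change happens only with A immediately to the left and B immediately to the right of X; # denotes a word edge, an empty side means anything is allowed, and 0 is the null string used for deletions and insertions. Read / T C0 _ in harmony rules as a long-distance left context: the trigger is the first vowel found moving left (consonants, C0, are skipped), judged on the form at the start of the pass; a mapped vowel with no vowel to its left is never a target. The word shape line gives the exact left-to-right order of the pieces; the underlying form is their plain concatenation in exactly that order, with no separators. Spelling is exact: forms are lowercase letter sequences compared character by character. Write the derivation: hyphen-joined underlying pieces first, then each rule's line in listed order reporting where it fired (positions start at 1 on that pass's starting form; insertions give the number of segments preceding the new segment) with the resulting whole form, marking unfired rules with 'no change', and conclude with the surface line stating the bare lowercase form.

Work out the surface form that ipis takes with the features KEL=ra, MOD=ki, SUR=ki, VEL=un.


underlying: su-ipis-l-ka-z
1. b -> p, v -> f / _ #: no change
2. 0 -> i / C _ C: inserts after position(s) 6, 7: suipisilikaz
3. f -> v, p -> b, s -> z, t -> d / V _ V: fires at position(s) 4, 6: suibizilikaz
4. o -> e, u -> i / F C0 _: no change
surface: suibizilikaz


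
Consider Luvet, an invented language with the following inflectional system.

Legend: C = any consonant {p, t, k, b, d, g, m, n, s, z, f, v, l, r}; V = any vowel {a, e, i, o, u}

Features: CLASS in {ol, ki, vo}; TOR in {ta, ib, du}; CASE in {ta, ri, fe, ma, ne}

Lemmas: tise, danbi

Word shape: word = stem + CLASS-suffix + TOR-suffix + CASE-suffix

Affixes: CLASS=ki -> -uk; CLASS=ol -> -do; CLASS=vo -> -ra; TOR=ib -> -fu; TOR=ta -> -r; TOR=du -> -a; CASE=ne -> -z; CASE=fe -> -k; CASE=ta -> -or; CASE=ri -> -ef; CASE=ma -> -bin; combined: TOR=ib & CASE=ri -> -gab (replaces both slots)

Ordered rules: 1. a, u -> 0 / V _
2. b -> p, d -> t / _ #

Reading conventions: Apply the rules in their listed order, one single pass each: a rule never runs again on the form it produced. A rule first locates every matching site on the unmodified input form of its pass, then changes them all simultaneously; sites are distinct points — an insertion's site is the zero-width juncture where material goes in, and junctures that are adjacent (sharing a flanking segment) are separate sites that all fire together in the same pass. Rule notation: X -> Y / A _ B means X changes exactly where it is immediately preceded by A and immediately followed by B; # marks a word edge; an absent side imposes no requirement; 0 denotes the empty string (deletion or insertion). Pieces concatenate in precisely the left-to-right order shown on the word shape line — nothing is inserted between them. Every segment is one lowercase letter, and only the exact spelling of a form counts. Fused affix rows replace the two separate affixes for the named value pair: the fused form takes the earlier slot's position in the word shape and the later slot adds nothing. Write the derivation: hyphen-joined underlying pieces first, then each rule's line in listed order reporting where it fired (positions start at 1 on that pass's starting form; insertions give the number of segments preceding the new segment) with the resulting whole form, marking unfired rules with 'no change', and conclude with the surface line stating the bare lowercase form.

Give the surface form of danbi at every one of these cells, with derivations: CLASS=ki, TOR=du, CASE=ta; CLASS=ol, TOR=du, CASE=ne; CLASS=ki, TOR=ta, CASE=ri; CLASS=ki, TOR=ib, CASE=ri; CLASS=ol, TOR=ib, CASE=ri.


cell CLASS=ki, TOR=du, CASE=ta:
underlying: danbi-uk-a-or
1. a, u -> 0 / V _: fires at position(s) 6: danbikaor
2. b -> p, d -> t / _ #: no change
surface: danbikaor

cell CLASS=ol, TOR=du, CASE=ne:
underlying: danbi-do-a-z
1. a, u -> 0 / V _: fires at position(s) 8: danbidoz
2. b -> p, d -> t / _ #: no change
surface: danbidoz

cell CLASS=ki, TOR=ta, CASE=ri:
underlying: danbi-uk-r-ef
1. a, u -> 0 / V _: fires at position(s) 6: danbikref
2. b -> p, d -> t / _ #: no change
surface: danbikref

cell CLASS=ki, TOR=ib, CASE=ri:
underlying: danbi-uk-gab
1. a, u -> 0 / V _: fires at position(s) 6: danbikgab
2. b -> p, d -> t / _ #: fires at position(s) 9: danbikgap
surface: danbikgap

cell CLASS=ol, TOR=ib, CASE=ri:
underlying: danbi-do-gab
1. a, u -> 0 / V _: no change
2. b -> p, d -> t / _ #: fires at position(s) 10: danbidogap
surface: danbidogap


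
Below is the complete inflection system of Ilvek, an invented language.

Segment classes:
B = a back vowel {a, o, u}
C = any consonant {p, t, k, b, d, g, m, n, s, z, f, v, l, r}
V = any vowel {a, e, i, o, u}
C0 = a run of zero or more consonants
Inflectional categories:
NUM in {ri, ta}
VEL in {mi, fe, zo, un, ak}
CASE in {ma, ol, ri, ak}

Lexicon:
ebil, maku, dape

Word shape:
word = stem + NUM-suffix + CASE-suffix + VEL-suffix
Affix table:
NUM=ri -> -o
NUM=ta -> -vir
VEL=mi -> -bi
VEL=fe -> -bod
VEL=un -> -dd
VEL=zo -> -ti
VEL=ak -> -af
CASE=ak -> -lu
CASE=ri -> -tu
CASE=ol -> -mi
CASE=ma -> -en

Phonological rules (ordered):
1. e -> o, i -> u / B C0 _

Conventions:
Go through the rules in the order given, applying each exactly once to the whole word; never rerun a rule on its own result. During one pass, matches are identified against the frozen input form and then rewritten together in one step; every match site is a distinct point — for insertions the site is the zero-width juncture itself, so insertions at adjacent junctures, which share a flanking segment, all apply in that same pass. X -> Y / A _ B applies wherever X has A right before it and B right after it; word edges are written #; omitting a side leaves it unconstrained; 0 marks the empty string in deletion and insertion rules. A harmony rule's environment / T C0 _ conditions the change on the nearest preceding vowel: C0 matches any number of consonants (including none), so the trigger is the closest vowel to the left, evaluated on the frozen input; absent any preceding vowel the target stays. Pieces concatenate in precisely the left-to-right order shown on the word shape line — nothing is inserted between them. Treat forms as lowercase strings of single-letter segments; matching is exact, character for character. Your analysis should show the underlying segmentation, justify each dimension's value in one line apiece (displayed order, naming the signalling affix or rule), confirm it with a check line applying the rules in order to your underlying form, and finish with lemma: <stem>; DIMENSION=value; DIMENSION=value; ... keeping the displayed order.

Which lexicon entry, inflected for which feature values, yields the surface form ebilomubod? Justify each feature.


underlying: ebil-o-mi-bod
NUM=ri - signalled by the affix -o
VEL=fe - signalled by the affix -bod
CASE=ol - signalled by the affix -mi
check: ebilomibod -> ebilomubod
lemma: ebil; NUM=ri; VEL=fe; CASE=ol
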